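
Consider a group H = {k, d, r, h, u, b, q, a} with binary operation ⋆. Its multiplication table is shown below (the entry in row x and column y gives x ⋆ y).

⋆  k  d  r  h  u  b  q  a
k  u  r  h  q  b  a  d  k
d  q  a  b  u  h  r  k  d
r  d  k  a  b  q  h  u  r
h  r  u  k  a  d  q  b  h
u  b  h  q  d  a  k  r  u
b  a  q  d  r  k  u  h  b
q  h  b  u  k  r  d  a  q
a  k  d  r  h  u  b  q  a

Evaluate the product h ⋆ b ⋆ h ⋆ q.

h ⋆ b = q
q ⋆ h = k
k ⋆ q = d

d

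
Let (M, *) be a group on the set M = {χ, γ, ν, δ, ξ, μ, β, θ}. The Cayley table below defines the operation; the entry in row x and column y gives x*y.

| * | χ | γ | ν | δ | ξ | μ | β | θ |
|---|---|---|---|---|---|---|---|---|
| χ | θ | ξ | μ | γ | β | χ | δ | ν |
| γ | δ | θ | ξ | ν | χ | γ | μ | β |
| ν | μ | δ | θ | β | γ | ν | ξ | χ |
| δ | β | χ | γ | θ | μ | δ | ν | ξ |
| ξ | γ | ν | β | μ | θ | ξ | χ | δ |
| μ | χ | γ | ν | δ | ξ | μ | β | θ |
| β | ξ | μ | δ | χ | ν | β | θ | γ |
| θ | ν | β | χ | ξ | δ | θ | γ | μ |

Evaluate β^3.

γ

β^1 = β
β^2 = β*β = θ
β^3 = θ*β = γ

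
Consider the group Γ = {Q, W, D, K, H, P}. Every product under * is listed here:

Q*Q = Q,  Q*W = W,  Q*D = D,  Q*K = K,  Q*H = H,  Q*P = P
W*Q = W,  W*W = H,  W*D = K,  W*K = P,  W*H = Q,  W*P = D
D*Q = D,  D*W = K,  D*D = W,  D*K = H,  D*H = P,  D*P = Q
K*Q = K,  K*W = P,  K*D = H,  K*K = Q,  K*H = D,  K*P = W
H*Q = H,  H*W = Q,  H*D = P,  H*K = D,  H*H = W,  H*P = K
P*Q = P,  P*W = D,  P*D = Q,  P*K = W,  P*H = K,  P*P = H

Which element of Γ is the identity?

Q

The identity e satisfies e*x = x for all x, so its row in the table reproduces the column headers.
Row Q reads: Q, W, D, K, H, P — exactly the header order. So Q is the identity.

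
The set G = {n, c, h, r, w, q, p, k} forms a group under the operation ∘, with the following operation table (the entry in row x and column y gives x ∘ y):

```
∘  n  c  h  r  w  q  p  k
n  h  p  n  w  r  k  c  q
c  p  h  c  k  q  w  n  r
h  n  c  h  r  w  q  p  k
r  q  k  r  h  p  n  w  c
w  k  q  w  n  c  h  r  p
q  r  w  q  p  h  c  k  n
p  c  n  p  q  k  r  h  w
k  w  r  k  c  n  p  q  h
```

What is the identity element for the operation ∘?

h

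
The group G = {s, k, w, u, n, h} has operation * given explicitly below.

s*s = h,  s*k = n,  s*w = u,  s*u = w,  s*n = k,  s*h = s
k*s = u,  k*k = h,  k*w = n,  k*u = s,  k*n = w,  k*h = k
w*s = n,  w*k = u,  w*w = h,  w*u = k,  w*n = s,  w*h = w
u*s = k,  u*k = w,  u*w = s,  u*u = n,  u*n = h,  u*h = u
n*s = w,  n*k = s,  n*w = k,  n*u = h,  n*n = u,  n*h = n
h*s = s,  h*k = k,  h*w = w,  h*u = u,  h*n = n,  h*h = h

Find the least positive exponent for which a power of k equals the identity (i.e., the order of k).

2

The identity element is h (its row matches the header).
k^1 = k
k^2 = k * k = h
The first power of k equal to the identity is k^2, so ord(k) = 2.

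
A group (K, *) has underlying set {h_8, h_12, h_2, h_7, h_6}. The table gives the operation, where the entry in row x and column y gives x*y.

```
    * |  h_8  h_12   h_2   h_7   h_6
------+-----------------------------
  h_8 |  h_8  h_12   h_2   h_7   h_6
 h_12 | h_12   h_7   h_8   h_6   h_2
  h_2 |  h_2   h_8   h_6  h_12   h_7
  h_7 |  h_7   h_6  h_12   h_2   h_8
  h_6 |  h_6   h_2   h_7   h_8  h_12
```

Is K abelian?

Check whether the table is symmetric across its main diagonal.
Every entry (row x, col y) equals the entry (row y, col x), so K is abelian.

Yes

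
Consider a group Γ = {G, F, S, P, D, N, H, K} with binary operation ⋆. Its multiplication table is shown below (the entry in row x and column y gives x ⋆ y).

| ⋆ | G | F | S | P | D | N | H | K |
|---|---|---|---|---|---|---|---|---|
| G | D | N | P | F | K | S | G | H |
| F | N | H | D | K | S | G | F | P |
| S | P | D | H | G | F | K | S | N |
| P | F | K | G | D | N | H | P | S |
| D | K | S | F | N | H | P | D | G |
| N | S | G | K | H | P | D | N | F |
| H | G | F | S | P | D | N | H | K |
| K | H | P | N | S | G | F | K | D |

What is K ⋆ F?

Read row K, column F: K ⋆ F = P.

P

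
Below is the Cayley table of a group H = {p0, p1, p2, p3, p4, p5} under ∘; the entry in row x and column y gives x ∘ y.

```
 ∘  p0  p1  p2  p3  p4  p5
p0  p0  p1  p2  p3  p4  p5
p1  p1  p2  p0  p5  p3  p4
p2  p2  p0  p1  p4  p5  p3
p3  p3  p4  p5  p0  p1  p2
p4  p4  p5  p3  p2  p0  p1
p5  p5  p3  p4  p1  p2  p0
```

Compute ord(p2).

The identity element is p0 (its row matches the header).
p2^1 = p2
p2^2 = p2 ∘ p2 = p1
p2^3 = p1 ∘ p2 = p0
The first power of p2 equal to the identity is p2^3, so ord(p2) = 3.

3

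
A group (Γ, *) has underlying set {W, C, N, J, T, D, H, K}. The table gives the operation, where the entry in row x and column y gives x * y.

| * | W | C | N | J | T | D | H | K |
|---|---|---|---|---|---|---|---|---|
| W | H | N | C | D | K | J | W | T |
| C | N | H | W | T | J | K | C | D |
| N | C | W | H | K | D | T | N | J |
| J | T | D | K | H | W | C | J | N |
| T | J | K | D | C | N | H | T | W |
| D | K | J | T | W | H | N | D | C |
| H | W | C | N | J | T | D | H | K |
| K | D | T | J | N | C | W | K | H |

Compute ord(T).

4

The identity element is H (its row matches the header).
T^1 = T
T^2 = T * T = N
T^3 = N * T = D
T^4 = D * T = H
The first power of T equal to the identity is T^4, so ord(T) = 4.
(Structurally, Γ here is isomorphic to the dihedral group D_4.)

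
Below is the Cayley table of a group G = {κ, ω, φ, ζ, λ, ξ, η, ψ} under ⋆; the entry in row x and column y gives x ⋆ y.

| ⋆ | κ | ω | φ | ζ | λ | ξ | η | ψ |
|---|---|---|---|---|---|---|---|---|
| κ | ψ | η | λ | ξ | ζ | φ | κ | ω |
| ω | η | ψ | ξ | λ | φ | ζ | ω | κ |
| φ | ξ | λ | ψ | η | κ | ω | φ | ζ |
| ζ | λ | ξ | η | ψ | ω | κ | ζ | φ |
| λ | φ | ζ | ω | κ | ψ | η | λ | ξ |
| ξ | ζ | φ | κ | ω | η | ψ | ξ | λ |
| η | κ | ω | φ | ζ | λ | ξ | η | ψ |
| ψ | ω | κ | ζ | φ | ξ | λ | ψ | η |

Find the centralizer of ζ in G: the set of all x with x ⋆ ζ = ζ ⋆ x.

Compare row ζ with column ζ entry by entry.
ψ ⋆ ζ = φ = ζ ⋆ ψ, so ψ commutes with ζ.
ω ⋆ ζ = λ but ζ ⋆ ω = ξ, so ω does not.
Collecting the elements that commute with ζ: C(ζ) = {ζ, η, φ, ψ}.

{ζ, η, φ, ψ}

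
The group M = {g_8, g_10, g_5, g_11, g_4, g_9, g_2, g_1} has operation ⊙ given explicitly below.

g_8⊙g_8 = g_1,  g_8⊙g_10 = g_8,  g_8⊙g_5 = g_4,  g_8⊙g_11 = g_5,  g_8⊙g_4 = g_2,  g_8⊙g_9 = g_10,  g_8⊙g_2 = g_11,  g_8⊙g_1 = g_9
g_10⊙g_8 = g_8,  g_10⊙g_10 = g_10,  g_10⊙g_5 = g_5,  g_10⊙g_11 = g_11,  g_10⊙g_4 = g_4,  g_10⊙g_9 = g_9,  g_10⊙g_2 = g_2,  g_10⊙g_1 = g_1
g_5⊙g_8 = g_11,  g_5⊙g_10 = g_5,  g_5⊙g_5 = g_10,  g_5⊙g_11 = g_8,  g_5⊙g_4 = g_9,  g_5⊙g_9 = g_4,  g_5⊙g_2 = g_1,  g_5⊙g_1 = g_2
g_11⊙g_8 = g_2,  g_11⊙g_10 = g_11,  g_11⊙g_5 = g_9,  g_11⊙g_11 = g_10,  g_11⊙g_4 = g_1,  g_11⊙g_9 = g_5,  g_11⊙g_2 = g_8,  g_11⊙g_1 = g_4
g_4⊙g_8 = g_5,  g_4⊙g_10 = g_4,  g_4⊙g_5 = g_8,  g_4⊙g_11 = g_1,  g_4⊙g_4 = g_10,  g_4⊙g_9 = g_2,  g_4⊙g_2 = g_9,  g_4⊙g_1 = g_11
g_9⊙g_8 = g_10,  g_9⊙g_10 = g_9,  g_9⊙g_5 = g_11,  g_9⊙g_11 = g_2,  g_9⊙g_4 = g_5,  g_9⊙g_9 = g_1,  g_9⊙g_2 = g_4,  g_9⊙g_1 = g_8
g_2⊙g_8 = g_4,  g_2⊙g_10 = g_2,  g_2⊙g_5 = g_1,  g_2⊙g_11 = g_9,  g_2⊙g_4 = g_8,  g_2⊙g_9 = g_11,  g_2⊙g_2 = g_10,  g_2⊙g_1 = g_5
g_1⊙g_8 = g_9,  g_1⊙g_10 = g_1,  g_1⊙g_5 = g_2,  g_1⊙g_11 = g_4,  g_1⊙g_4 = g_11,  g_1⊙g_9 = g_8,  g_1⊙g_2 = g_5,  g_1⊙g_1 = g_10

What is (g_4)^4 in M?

g_4^1 = g_4
g_4^2 = g_4 ⊙ g_4 = g_10
g_4^3 = g_10 ⊙ g_4 = g_4
g_4^4 = g_4 ⊙ g_4 = g_10

g_10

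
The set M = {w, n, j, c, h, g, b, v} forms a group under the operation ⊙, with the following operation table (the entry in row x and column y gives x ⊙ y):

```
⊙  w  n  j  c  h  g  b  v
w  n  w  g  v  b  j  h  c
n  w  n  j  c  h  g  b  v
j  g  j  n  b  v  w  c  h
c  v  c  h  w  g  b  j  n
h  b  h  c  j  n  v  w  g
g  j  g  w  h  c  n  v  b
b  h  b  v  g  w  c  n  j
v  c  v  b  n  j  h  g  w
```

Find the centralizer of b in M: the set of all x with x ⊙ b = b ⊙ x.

Compare row b with column b entry by entry.
w ⊙ b = h = b ⊙ w, so w commutes with b.
j ⊙ b = c but b ⊙ j = v, so j does not.
Collecting the elements that commute with b: C(b) = {b, h, n, w}.

{b, h, n, w}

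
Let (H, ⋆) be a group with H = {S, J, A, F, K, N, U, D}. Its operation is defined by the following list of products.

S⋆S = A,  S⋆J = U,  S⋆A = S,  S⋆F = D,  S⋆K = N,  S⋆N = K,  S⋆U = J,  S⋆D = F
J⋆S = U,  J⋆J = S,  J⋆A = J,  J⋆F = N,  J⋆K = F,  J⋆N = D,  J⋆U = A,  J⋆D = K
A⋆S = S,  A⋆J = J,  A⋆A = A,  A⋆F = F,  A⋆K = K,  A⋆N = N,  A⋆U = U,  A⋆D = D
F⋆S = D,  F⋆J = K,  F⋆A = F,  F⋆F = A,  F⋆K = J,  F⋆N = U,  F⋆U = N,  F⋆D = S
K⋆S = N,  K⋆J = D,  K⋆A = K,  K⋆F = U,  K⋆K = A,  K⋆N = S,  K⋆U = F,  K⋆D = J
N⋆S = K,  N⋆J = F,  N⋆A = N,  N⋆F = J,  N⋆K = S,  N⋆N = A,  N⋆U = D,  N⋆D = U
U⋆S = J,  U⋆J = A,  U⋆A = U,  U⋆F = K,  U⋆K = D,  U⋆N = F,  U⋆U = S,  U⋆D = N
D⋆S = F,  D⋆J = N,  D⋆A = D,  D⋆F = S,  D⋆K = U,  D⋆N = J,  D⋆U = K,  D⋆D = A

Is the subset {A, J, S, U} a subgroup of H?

{A, J, S, U} contains the identity A.
Checking products: every product of two elements of {A, J, S, U} (read from the table) lies in {A, J, S, U}, so the set is closed.
In a finite group, a nonempty closed subset is a subgroup. So {A, J, S, U} ≤ H.

Yes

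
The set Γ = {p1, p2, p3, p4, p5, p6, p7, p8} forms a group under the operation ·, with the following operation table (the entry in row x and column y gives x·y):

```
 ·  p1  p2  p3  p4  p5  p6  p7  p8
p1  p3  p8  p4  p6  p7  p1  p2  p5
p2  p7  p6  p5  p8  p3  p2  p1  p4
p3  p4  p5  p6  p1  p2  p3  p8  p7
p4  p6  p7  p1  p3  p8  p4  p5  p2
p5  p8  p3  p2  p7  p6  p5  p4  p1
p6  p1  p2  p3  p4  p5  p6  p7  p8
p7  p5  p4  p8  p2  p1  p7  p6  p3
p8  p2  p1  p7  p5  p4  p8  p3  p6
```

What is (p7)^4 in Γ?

p7^1 = p7
p7^2 = p7·p7 = p6
p7^3 = p6·p7 = p7
p7^4 = p7·p7 = p6

p6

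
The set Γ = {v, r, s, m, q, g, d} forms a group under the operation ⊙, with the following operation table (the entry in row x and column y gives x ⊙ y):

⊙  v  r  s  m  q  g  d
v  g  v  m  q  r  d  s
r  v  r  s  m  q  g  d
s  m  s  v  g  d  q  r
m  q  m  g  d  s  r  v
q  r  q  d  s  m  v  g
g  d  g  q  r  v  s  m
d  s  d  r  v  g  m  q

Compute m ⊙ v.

q

Read row m, column v: m ⊙ v = q.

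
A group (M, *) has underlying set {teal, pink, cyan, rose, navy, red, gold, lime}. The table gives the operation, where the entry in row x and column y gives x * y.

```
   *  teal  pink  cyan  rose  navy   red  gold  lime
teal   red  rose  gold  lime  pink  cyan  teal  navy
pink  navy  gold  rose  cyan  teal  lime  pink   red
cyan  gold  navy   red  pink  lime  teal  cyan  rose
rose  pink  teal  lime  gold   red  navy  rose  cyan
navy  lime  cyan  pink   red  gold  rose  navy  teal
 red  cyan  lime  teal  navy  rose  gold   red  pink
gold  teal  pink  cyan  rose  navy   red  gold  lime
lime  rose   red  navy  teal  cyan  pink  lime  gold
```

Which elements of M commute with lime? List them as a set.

{gold, lime, pink, red}

Compare row lime with column lime entry by entry.
red * lime = pink = lime * red, so red commutes with lime.
cyan * lime = rose but lime * cyan = navy, so cyan does not.
Collecting the elements that commute with lime: C(lime) = {gold, lime, pink, red}.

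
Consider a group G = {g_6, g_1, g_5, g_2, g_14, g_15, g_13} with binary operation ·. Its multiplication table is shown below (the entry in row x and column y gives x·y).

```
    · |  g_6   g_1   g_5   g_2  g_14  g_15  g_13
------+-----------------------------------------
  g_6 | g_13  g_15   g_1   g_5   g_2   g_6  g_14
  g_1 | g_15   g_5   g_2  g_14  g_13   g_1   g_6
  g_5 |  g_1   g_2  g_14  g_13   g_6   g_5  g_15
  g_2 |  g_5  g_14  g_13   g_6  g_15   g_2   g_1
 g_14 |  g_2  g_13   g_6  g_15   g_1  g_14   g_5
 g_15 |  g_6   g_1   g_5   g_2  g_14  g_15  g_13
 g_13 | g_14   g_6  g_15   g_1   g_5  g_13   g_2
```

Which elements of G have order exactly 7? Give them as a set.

Identity is g_15. Compute the order of each non-identity element by repeated multiplication:
  g_6: g_6 → g_13 → g_14 → g_2 → g_5 → g_1 → g_15  (order 7)
  g_1: g_1 → g_5 → g_2 → g_14 → g_13 → g_6 → g_15  (order 7)
  g_5: g_5 → g_14 → g_6 → g_1 → g_2 → g_13 → g_15  (order 7)
  g_2: g_2 → g_6 → g_5 → g_13 → g_1 → g_14 → g_15  (order 7)
  g_14: g_14 → g_1 → g_13 → g_5 → g_6 → g_2 → g_15  (order 7)
  g_13: g_13 → g_2 → g_1 → g_6 → g_14 → g_5 → g_15  (order 7)
Elements of order 7: {g_1, g_13, g_14, g_2, g_5, g_6}.

{g_1, g_13, g_14, g_2, g_5, g_6}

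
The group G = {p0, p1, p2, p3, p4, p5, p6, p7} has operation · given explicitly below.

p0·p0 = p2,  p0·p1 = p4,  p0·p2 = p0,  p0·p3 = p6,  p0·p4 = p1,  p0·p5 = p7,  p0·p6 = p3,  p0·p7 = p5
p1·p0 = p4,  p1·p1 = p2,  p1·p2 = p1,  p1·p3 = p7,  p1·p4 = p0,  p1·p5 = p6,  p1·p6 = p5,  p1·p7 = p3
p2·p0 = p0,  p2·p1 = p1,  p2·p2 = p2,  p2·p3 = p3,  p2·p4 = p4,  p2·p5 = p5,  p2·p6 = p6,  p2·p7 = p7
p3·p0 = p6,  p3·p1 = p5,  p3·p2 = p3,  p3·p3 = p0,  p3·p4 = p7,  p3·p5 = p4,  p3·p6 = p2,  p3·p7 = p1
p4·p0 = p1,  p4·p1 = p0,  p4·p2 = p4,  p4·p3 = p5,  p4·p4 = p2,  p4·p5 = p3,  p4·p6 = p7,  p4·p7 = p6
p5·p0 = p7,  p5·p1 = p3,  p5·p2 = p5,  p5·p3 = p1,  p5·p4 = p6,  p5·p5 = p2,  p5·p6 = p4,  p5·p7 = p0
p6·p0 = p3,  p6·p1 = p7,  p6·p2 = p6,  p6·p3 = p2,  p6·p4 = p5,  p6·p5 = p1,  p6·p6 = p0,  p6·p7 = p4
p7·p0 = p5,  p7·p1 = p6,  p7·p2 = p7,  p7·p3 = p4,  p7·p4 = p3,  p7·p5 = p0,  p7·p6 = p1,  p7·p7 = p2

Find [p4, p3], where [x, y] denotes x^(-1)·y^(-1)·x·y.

p0

Identity is p2; from the table p4^(-1) = p4 and p3^(-1) = p6.
p4·p6 = p7
p7·p4 = p3
p3·p3 = p0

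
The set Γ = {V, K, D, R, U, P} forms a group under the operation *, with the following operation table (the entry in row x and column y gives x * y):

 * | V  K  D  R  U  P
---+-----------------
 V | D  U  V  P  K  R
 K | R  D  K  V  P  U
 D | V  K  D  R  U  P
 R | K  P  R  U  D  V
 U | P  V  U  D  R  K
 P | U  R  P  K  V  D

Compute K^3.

K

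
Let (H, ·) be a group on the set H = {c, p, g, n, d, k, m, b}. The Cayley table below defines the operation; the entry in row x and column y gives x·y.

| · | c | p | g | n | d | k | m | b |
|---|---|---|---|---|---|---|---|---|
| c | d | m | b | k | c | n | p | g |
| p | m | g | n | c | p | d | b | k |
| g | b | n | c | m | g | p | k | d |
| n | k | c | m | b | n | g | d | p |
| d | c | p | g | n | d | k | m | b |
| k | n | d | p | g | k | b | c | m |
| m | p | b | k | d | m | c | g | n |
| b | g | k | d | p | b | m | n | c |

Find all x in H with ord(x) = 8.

{k, m, n, p}

Identity is d. Compute the order of each non-identity element by repeated multiplication:
  c: c → d  (order 2)
  p: p → g → n → c → m → b → k → d  (order 8)
  g: g → c → b → d  (order 4)
  n: n → b → p → c → k → g → m → d  (order 8)
  k: k → b → m → c → n → g → p → d  (order 8)
  m: m → g → k → c → p → b → n → d  (order 8)
  b: b → c → g → d  (order 4)
Elements of order 8: {k, m, n, p}.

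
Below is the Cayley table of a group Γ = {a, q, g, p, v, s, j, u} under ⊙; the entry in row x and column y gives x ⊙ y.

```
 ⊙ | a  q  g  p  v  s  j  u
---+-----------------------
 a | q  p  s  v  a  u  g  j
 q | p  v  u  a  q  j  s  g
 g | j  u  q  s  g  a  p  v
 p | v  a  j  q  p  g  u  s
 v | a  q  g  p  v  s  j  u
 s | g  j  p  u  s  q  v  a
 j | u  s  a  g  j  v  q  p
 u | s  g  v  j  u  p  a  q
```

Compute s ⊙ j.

v

Read row s, column j: s ⊙ j = v.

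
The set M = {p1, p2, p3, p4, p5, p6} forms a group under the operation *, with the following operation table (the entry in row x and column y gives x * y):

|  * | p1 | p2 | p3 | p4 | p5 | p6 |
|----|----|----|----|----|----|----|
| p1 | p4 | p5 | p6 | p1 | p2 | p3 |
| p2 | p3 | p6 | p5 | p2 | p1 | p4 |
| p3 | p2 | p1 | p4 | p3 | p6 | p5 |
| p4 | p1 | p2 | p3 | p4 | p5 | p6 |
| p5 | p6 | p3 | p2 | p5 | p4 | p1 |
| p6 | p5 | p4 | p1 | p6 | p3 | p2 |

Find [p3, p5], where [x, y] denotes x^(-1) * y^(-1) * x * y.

p2

Identity is p4; from the table p3^(-1) = p3 and p5^(-1) = p5.
p3 * p5 = p6
p6 * p3 = p1
p1 * p5 = p2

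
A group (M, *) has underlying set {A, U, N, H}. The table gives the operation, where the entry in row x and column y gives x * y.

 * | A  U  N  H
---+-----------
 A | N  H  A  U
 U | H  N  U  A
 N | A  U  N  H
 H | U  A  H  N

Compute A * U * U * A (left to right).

A * U = H
H * U = A
A * A = N

N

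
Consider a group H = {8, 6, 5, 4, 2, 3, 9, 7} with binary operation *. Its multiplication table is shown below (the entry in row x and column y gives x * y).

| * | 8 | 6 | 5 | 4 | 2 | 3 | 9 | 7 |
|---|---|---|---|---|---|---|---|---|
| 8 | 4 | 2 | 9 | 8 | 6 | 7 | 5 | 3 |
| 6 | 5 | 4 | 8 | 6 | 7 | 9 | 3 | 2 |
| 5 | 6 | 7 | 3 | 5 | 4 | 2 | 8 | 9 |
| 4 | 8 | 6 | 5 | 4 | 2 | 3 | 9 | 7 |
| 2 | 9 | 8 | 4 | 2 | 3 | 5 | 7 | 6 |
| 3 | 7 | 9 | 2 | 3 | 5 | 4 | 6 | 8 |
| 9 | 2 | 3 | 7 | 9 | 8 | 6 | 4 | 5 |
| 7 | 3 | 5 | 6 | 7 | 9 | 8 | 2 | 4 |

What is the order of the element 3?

The identity element is 4 (its row matches the header).
3^1 = 3
3^2 = 3 * 3 = 4
The first power of 3 equal to the identity is 3^2, so ord(3) = 2.
(Structurally, H here is isomorphic to the dihedral group D_4.)

2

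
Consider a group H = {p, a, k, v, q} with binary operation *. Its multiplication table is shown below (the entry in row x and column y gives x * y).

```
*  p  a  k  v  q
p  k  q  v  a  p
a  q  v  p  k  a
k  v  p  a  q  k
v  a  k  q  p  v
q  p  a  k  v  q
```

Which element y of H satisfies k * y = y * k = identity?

First locate the identity: row q matches the header, so q is the identity.
Scan row k for q: k * v = q. Hence k^(-1) = v.

v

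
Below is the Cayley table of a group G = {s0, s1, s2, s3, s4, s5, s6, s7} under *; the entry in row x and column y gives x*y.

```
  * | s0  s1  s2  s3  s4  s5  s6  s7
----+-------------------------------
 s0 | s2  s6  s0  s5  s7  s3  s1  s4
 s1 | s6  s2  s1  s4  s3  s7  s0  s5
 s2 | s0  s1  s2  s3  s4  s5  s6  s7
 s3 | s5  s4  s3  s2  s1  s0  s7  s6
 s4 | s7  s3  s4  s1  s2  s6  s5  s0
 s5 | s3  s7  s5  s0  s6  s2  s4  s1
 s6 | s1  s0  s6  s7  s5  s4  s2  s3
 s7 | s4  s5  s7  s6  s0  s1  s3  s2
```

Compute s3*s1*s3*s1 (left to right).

s2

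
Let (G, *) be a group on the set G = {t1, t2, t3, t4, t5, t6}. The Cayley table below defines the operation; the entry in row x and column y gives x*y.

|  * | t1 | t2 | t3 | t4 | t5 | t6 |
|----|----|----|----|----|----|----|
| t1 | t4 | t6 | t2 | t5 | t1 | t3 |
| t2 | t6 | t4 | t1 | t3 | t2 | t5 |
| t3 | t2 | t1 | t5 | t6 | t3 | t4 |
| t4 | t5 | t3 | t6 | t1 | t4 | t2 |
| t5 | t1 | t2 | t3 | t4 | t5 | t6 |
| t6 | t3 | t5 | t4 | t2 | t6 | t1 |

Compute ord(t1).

3

The identity element is t5 (its row matches the header).
t1^1 = t1
t1^2 = t1*t1 = t4
t1^3 = t4*t1 = t5
The first power of t1 equal to the identity is t1^3, so ord(t1) = 3.
(Structurally, G here is isomorphic to the cyclic group Z_6.)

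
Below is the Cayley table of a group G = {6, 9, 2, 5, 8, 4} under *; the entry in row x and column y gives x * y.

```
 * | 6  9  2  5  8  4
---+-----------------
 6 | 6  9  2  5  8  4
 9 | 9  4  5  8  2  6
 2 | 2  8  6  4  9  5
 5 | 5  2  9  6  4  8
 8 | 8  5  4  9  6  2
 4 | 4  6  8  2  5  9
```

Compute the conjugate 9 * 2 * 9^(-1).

8

The identity is 6. In row 9, the entry 6 sits in column 4, so 9^(-1) = 4.
9 * 2 = 5
5 * 4 = 8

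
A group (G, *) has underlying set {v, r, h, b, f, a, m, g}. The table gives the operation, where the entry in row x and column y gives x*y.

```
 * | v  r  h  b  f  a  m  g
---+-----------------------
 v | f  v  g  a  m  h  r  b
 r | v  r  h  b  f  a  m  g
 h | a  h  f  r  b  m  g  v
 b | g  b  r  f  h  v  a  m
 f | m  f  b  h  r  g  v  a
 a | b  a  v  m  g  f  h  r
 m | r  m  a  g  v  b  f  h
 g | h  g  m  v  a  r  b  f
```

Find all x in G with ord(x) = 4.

{a, b, g, h, m, v}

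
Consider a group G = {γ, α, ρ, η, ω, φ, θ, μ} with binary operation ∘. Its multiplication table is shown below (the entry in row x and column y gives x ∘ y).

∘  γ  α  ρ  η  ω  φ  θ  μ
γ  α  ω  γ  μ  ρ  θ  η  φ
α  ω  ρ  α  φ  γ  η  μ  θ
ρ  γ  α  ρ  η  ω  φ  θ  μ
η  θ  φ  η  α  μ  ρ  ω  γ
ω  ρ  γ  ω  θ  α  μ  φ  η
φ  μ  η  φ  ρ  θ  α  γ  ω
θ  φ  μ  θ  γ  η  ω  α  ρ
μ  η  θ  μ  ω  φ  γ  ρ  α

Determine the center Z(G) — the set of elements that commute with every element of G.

An element z is central iff its row equals its column in the table.
For η: η ∘ γ = θ ≠ μ = γ ∘ η, so η ∉ Z.
Checking each element this way leaves Z(G) = {α, ρ}.

{α, ρ}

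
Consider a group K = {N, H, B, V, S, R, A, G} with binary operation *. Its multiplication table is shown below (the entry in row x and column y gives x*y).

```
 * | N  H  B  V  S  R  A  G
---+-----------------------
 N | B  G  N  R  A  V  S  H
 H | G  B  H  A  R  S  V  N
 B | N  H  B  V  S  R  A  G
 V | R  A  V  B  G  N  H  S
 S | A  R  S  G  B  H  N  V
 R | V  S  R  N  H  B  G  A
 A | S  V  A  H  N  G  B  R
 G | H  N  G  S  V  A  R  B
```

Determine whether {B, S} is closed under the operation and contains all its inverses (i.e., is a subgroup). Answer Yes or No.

Yes

{B, S} contains the identity B.
Checking products: every product of two elements of {B, S} (read from the table) lies in {B, S}, so the set is closed.
In a finite group, a nonempty closed subset is a subgroup. So {B, S} ≤ K.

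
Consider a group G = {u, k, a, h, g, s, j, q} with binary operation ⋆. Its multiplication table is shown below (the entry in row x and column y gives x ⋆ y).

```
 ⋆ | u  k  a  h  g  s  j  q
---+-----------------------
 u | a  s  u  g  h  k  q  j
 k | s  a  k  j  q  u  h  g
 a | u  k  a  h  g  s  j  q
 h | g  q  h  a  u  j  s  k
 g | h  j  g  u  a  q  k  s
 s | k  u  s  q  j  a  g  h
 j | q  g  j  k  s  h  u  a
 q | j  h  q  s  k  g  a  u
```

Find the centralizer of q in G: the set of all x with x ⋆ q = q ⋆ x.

{a, j, q, u}

Compare row q with column q entry by entry.
j ⋆ q = a = q ⋆ j, so j commutes with q.
k ⋆ q = g but q ⋆ k = h, so k does not.
Collecting the elements that commute with q: C(q) = {a, j, q, u}.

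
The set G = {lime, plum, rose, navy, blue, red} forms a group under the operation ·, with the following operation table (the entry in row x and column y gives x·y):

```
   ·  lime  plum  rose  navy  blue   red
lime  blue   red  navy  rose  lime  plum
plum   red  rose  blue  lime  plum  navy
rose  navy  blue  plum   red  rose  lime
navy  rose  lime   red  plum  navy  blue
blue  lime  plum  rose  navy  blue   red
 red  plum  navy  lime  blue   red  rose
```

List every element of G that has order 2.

{lime}

Identity is blue. Compute the order of each non-identity element by repeated multiplication:
  lime: lime → blue  (order 2)
  plum: plum → rose → blue  (order 3)
  rose: rose → plum → blue  (order 3)
  navy: navy → plum → lime → rose → red → blue  (order 6)
  red: red → rose → lime → plum → navy → blue  (order 6)
Elements of order 2: {lime}.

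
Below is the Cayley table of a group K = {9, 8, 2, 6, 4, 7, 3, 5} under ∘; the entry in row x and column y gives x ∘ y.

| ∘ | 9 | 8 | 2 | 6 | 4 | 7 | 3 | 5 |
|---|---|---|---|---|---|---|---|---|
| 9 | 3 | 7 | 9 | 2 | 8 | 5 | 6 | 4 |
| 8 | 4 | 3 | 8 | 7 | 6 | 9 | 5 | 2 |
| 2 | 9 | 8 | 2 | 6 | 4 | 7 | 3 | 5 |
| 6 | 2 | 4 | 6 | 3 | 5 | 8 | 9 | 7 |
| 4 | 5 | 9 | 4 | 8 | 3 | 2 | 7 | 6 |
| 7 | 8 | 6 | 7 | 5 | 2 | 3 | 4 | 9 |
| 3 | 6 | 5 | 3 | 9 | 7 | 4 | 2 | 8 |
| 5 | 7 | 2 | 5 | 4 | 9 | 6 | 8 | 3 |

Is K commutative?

8 ∘ 7 = 9 but 7 ∘ 8 = 6.
Since 8 and 7 do not commute, K is not abelian.

No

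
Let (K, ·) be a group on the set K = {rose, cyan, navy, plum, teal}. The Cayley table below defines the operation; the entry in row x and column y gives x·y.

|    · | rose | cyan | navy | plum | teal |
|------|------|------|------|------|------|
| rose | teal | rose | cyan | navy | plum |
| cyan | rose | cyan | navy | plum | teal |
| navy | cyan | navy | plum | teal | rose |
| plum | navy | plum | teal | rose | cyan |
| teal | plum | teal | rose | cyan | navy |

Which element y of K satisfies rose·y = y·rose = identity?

navy

First locate the identity: row cyan matches the header, so cyan is the identity.
Scan row rose for cyan: rose·navy = cyan. Hence rose^(-1) = navy.
(Structurally, K here is isomorphic to the cyclic group Z_5.)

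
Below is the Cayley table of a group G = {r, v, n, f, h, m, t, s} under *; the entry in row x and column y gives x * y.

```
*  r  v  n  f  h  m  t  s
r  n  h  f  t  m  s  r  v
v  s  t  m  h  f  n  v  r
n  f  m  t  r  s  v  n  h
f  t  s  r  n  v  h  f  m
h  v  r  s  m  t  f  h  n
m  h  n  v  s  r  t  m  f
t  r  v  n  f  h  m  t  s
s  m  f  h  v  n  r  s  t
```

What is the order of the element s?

The identity element is t (its row matches the header).
s^1 = s
s^2 = s * s = t
The first power of s equal to the identity is s^2, so ord(s) = 2.

2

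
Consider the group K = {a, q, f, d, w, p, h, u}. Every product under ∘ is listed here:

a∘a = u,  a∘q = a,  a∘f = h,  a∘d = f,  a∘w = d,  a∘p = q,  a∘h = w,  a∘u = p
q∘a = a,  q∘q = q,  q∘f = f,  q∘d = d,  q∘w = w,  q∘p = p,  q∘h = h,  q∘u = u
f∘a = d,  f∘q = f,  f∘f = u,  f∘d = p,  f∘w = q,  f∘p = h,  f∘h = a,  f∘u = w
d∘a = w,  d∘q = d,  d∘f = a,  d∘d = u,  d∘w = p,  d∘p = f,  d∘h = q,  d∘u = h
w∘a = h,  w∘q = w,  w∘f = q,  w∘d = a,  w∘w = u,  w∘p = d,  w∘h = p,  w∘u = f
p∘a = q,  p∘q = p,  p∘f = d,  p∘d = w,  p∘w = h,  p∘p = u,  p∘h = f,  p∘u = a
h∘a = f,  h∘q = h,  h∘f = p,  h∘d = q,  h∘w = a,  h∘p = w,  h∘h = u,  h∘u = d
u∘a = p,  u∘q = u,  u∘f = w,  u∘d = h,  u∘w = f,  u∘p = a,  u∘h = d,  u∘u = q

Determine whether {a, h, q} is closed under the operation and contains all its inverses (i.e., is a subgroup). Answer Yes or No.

a ∘ a = u, which is not in {a, h, q}.
The subset is not closed under ∘, so it is not a subgroup.
(Structurally, K here is isomorphic to the quaternion group Q_8.)

No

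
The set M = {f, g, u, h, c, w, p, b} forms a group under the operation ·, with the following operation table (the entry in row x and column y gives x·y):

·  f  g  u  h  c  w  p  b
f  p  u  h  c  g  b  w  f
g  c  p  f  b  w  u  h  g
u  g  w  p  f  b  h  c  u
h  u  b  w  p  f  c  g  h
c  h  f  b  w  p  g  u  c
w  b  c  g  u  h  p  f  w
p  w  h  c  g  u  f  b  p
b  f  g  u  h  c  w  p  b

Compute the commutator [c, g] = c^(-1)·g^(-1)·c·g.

p

Identity is b; from the table c^(-1) = u and g^(-1) = h.
u·h = f
f·c = g
g·g = p
(Structurally, M here is isomorphic to the quaternion group Q_8.)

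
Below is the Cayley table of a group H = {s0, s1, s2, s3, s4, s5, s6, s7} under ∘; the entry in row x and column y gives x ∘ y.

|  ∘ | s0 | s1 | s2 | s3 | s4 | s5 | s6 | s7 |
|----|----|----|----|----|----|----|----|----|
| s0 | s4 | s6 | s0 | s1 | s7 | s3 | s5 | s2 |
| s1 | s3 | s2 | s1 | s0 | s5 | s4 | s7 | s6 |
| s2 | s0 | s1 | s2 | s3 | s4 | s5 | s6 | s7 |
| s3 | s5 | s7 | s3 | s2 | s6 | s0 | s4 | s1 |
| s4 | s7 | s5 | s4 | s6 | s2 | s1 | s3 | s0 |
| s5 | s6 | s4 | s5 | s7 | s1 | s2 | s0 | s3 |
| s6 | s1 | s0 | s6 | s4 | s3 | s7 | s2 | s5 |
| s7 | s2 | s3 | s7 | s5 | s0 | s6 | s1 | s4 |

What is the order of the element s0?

The identity element is s2 (its row matches the header).
s0^1 = s0
s0^2 = s0 ∘ s0 = s4
s0^3 = s4 ∘ s0 = s7
s0^4 = s7 ∘ s0 = s2
The first power of s0 equal to the identity is s0^4, so ord(s0) = 4.

4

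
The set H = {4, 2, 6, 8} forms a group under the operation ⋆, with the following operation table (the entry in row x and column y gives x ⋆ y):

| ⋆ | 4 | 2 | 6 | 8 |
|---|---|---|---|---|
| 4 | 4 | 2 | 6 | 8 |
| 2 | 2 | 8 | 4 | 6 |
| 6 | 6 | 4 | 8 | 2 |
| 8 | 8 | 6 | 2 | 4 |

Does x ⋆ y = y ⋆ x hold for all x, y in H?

Check whether the table is symmetric across its main diagonal.
Every entry (row x, col y) equals the entry (row y, col x), so H is abelian.
(In fact H ≅ the cyclic group Z_4.)

Yes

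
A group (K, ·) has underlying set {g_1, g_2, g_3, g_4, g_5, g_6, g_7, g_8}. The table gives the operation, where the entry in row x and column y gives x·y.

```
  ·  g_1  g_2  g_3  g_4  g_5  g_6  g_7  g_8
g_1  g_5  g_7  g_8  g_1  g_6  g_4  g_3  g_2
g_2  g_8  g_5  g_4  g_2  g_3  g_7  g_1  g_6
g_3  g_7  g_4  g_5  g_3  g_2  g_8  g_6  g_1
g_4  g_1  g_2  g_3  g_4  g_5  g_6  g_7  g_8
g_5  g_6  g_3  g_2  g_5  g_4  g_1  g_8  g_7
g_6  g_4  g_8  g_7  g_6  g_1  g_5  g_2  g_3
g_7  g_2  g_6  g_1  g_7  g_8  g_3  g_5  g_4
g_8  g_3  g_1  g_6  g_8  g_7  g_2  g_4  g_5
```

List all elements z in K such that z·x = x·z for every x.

An element z is central iff its row equals its column in the table.
For g_8: g_8·g_3 = g_6 ≠ g_1 = g_3·g_8, so g_8 ∉ Z.
Checking each element this way leaves Z(K) = {g_4, g_5}.

{g_4, g_5}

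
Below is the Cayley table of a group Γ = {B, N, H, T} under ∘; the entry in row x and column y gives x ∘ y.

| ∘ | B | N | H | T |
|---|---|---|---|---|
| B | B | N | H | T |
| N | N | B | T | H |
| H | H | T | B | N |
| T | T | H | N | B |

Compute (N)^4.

B

N^1 = N
N^2 = N ∘ N = B
N^3 = B ∘ N = N
N^4 = N ∘ N = B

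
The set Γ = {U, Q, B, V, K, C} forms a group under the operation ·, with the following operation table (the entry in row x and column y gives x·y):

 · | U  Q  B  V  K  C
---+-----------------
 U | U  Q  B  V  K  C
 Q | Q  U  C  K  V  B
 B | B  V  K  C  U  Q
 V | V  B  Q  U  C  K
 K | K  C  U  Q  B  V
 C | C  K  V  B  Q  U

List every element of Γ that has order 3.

{B, K}

Identity is U. Compute the order of each non-identity element by repeated multiplication:
  Q: Q → U  (order 2)
  B: B → K → U  (order 3)
  V: V → U  (order 2)
  K: K → B → U  (order 3)
  C: C → U  (order 2)
Elements of order 3: {B, K}.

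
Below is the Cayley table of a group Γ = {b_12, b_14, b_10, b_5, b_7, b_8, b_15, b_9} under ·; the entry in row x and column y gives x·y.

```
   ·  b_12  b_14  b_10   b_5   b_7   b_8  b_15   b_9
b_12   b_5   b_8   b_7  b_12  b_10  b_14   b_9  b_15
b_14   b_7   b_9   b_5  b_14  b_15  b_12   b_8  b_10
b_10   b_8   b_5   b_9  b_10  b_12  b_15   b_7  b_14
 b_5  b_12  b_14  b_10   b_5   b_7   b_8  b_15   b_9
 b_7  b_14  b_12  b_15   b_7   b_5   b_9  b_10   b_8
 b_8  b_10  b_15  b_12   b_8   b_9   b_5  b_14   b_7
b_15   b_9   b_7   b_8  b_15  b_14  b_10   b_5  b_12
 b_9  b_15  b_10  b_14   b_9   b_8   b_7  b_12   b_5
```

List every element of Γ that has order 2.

Identity is b_5. Compute the order of each non-identity element by repeated multiplication:
  b_12: b_12 → b_5  (order 2)
  b_14: b_14 → b_9 → b_10 → b_5  (order 4)
  b_10: b_10 → b_9 → b_14 → b_5  (order 4)
  b_7: b_7 → b_5  (order 2)
  b_8: b_8 → b_5  (order 2)
  b_15: b_15 → b_5  (order 2)
  b_9: b_9 → b_5  (order 2)
Elements of order 2: {b_12, b_15, b_7, b_8, b_9}.
(Structurally, Γ here is isomorphic to the dihedral group D_4.)

{b_12, b_15, b_7, b_8, b_9}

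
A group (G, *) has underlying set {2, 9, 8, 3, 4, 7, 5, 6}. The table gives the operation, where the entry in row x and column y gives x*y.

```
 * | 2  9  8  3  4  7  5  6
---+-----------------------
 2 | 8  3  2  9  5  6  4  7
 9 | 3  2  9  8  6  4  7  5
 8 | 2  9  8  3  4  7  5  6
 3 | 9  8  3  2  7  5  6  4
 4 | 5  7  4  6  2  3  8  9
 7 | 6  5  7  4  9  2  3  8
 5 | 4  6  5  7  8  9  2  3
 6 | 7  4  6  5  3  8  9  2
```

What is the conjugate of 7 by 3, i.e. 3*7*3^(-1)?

6

The identity is 8. In row 3, the entry 8 sits in column 9, so 3^(-1) = 9.
3*7 = 5
5*9 = 6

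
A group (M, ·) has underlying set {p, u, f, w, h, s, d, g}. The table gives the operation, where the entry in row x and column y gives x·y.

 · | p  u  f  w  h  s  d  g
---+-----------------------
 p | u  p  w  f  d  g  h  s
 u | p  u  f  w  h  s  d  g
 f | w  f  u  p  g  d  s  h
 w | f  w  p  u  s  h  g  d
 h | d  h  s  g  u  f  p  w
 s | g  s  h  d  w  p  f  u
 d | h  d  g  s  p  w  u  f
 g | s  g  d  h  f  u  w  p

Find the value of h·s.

f

Read row h, column s: h·s = f.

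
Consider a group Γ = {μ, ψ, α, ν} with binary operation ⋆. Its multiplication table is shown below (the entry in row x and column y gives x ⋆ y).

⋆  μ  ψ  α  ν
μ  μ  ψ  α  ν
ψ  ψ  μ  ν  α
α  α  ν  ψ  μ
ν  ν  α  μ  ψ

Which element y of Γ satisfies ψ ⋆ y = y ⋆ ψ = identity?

ψ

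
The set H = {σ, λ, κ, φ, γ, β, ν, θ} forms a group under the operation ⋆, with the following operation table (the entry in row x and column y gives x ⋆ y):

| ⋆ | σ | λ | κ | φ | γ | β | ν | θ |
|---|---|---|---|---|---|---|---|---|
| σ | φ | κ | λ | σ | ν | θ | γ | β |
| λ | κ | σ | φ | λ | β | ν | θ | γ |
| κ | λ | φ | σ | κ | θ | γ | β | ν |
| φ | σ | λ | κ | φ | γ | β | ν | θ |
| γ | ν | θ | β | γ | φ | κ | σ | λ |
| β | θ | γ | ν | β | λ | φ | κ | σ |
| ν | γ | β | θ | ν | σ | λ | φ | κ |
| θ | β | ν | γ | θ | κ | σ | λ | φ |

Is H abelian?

κ ⋆ θ = ν but θ ⋆ κ = γ.
Since κ and θ do not commute, H is not abelian.

No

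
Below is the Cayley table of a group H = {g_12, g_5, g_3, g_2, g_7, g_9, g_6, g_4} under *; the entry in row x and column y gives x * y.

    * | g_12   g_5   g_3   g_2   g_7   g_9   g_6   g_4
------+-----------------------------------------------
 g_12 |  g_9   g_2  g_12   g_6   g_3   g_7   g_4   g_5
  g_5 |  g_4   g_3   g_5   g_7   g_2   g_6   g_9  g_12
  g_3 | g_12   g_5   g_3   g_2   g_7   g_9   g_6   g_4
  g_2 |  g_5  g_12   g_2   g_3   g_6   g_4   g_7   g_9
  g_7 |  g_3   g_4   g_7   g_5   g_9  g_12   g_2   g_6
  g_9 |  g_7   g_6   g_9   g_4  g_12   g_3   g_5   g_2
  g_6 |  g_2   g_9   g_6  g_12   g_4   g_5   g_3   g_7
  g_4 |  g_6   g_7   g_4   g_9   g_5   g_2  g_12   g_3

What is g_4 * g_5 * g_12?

g_3

g_4 * g_5 = g_7
g_7 * g_12 = g_3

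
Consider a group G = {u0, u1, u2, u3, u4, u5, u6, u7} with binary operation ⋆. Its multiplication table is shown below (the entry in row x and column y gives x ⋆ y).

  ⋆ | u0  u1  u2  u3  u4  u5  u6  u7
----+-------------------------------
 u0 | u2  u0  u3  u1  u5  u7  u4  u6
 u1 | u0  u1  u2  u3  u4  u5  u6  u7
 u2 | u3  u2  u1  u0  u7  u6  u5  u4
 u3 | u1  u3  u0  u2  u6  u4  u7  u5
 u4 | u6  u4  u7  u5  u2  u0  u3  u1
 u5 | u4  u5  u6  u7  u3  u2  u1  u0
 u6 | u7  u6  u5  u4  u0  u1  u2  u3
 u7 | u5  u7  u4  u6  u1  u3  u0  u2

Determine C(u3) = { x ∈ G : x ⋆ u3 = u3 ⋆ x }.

Compare row u3 with column u3 entry by entry.
u0 ⋆ u3 = u1 = u3 ⋆ u0, so u0 commutes with u3.
u4 ⋆ u3 = u5 but u3 ⋆ u4 = u6, so u4 does not.
Collecting the elements that commute with u3: C(u3) = {u0, u1, u2, u3}.

{u0, u1, u2, u3}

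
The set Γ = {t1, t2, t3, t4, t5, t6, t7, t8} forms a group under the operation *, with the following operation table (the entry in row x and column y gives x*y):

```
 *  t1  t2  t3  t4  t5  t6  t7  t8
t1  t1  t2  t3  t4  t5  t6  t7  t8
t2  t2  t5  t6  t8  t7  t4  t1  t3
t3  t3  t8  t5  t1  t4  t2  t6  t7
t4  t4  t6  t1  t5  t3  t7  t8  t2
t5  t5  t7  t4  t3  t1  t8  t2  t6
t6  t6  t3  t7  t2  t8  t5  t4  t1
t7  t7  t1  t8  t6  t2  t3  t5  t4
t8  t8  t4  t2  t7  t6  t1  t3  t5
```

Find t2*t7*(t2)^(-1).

The identity is t1. In row t2, the entry t1 sits in column t7, so t2^(-1) = t7.
t2*t7 = t1
t1*t7 = t7

t7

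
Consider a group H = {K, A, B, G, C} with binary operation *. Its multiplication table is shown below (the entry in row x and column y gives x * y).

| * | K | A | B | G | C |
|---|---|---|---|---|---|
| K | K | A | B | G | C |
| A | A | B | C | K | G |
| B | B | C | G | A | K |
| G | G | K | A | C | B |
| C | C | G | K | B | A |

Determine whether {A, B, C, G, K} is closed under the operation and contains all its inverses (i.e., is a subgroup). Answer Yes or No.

{A, B, C, G, K} contains the identity K.
Checking products: every product of two elements of {A, B, C, G, K} (read from the table) lies in {A, B, C, G, K}, so the set is closed.
In a finite group, a nonempty closed subset is a subgroup. So {A, B, C, G, K} ≤ H.

Yes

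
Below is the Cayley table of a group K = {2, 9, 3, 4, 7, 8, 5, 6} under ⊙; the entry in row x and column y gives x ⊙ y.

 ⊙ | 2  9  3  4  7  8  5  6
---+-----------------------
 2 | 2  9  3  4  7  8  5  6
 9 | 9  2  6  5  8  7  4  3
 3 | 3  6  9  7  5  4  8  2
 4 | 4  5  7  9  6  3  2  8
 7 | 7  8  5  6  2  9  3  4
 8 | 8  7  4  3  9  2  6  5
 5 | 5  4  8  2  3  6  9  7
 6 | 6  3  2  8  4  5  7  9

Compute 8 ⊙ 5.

6

Read row 8, column 5: 8 ⊙ 5 = 6.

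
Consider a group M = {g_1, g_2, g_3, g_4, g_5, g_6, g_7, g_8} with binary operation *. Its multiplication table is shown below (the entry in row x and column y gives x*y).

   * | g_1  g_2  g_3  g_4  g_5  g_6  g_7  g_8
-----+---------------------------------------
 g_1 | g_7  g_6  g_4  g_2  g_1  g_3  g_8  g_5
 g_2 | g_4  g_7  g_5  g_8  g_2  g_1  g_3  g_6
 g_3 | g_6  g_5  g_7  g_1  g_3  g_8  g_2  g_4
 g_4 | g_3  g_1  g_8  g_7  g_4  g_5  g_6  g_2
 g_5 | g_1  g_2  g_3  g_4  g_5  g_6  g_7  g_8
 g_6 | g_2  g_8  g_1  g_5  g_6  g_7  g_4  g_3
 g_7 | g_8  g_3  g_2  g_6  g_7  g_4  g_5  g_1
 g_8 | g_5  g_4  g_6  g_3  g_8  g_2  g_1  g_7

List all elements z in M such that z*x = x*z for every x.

{g_5, g_7}

An element z is central iff its row equals its column in the table.
For g_6: g_6*g_1 = g_2 ≠ g_3 = g_1*g_6, so g_6 ∉ Z.
Checking each element this way leaves Z(M) = {g_5, g_7}.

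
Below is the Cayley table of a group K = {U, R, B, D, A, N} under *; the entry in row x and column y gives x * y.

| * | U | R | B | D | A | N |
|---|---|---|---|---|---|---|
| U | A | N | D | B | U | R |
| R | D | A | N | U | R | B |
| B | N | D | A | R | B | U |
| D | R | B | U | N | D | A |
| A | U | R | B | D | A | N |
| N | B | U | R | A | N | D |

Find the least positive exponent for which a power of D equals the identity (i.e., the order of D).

3

The identity element is A (its row matches the header).
D^1 = D
D^2 = D * D = N
D^3 = N * D = A
The first power of D equal to the identity is D^3, so ord(D) = 3.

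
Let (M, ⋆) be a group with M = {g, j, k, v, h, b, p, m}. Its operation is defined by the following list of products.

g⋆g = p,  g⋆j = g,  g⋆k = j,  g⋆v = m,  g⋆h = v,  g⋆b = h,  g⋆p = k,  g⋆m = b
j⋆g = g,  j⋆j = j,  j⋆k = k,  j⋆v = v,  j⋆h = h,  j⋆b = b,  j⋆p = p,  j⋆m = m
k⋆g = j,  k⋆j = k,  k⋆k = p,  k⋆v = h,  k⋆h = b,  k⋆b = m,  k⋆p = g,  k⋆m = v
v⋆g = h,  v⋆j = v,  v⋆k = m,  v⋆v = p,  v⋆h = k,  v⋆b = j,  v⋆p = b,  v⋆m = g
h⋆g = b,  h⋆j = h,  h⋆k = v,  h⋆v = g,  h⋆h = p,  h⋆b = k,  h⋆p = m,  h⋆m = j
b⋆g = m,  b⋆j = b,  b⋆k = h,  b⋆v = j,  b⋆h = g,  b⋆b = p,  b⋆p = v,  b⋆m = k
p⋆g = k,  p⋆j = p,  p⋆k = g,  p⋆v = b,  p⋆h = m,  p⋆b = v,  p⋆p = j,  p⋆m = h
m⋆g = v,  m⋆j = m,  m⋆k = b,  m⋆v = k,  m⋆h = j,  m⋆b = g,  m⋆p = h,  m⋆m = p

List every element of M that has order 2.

{p}

Identity is j. Compute the order of each non-identity element by repeated multiplication:
  g: g → p → k → j  (order 4)
  k: k → p → g → j  (order 4)
  v: v → p → b → j  (order 4)
  h: h → p → m → j  (order 4)
  b: b → p → v → j  (order 4)
  p: p → j  (order 2)
  m: m → p → h → j  (order 4)
Elements of order 2: {p}.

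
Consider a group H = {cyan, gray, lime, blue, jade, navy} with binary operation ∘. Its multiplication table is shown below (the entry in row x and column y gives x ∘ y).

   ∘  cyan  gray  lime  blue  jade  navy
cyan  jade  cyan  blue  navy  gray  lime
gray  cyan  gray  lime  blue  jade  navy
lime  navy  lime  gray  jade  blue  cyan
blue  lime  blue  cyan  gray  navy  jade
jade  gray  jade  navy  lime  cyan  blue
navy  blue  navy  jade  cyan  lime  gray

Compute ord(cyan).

The identity element is gray (its row matches the header).
cyan^1 = cyan
cyan^2 = cyan ∘ cyan = jade
cyan^3 = jade ∘ cyan = gray
The first power of cyan equal to the identity is cyan^3, so ord(cyan) = 3.

3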